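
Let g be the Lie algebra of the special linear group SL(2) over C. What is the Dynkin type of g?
This is sl(2), which has dimension 2^2 - 1 = 3 and rank 2 - 1 = 1 (a Cartan subalgebra is the diagonal traceless matrices). In the classification of classical Lie algebras, the special linear algebra sl(n+1) has type A_n; here n = 1, so the Dynkin diagram is a chain of 1 nodes with single edges (A_1). Hence the type is A_1.

A_1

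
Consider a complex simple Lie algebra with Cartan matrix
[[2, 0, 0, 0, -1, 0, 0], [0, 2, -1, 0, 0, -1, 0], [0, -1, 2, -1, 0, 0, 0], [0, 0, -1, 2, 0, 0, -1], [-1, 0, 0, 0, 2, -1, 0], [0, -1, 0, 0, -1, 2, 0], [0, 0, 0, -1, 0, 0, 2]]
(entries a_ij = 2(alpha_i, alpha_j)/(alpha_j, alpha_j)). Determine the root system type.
The matrix has rank 7 with 2's on the diagonal. Reading the off-diagonal entries as Dynkin edges (a single edge where a_ij = a_ji = -1; a double or triple edge where a_ij * a_ji = 2 or 3), the diagram is a chain of 7 nodes with single edges (A_7). One simple-root ordering that puts it in standard form is (alpha_7, alpha_4, alpha_3, alpha_2, alpha_6, alpha_5, alpha_1). So the algebra is type A_7, i.e. sl(8).

A7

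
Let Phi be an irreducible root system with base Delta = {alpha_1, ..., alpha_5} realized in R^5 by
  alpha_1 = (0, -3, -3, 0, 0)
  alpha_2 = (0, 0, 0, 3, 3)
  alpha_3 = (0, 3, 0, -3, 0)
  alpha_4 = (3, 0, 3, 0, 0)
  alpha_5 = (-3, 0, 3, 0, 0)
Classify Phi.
D_5 (so(10))

Compute the Cartan integers a_ij = 2(alpha_i, alpha_j)/(alpha_j, alpha_j); the resulting 5x5 Cartan matrix is
[[2, 0, -1, -1, -1], [0, 2, -1, 0, 0], [-1, -1, 2, 0, 0], [-1, 0, 0, 2, 0], [-1, 0, 0, 0, 2]].
All simple roots have the same length, so the diagram is simply laced. The associated Dynkin diagram is a chain of 3 nodes with a fork of two nodes at one end (D_5), so the type is D_5 (the algebra so(10)).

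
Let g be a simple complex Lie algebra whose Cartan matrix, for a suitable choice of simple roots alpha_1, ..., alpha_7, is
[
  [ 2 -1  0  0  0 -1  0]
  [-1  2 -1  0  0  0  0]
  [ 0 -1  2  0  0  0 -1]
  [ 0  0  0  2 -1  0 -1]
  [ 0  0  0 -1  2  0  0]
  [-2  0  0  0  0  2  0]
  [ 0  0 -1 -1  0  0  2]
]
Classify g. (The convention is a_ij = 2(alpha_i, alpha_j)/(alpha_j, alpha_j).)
type C_7

The matrix has rank 7 with 2's on the diagonal. Reading the off-diagonal entries as Dynkin edges (a single edge where a_ij = a_ji = -1; a double or triple edge where a_ij * a_ji = 2 or 3), the diagram is a chain of 7 nodes with a double edge at one end; the terminal node there is the unique long simple root (C_7). One simple-root ordering that puts it in standard form is (alpha_5, alpha_4, alpha_7, alpha_3, alpha_2, alpha_1, alpha_6). So the algebra is type C_7, i.e. sp(14).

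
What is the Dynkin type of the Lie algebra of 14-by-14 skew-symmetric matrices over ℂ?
D_7 (so(14))

This is so(14) with 14 even, which has dimension 14(14-1)/2 = 91 and rank 14/2 = 7. In the classification of classical Lie algebras, the orthogonal algebra so(2n) in an even number of variables has type D_n; here n = 7, so the Dynkin diagram is a chain of 5 nodes with a fork of two nodes at one end (D_7). Hence the type is D_7.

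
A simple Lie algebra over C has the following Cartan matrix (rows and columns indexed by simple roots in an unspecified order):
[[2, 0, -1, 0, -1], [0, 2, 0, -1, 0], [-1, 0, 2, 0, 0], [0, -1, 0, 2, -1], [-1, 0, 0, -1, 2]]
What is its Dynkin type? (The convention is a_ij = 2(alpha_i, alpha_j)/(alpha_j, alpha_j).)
The matrix has rank 5 with 2's on the diagonal. Reading the off-diagonal entries as Dynkin edges (a single edge where a_ij = a_ji = -1; a double or triple edge where a_ij * a_ji = 2 or 3), the diagram is a chain of 5 nodes with single edges (A_5). One simple-root ordering that puts it in standard form is (alpha_3, alpha_1, alpha_5, alpha_4, alpha_2). So the algebra is type A_5, i.e. sl(6).

A5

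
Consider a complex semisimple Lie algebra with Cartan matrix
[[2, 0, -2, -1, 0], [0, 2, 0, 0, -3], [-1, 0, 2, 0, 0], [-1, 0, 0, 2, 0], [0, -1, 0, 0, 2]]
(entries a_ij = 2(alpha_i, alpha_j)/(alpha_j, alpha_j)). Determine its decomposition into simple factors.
type B_3 + type G_2

The diagram associated to this matrix has two connected components: the simple roots {alpha_1, alpha_3, alpha_4} form a chain of 3 nodes with a double edge at one end; the terminal node there is the unique short simple root (B_3), and {alpha_2, alpha_5} form two nodes joined by a triple edge (G_2). A semisimple Lie algebra decomposes uniquely as the direct sum of simple ideals, one per connected component of its Dynkin diagram, so g ≅ B_3 ⊕ G_2 (dimension 21 + 14 = 35).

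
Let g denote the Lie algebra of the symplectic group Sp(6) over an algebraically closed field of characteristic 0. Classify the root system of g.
This is sp(6), which has dimension 6(6+1)/2 = 21 and rank 6/2 = 3. In the classification of classical Lie algebras, the symplectic algebra sp(2n) has type C_n; here n = 3, so the Dynkin diagram is a chain of 3 nodes with a double edge at one end; the terminal node there is the unique long simple root (C_3). Hence the type is C_3.

type C_3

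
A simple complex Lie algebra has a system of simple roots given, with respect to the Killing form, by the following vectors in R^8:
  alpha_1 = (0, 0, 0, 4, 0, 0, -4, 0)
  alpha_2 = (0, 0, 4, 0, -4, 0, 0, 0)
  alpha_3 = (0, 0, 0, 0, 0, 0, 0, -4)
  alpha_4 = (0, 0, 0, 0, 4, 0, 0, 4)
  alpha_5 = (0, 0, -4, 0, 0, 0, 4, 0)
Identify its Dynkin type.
Compute the Cartan integers a_ij = 2(alpha_i, alpha_j)/(alpha_j, alpha_j); the resulting 5x5 Cartan matrix is
[[2, 0, 0, 0, -1], [0, 2, 0, -1, -1], [0, 0, 2, -1, 0], [0, -1, -2, 2, 0], [-1, -1, 0, 0, 2]].
The roots have two lengths (squared-length ratio 2:1); the short ones are alpha_{3}. The associated Dynkin diagram is a chain of 5 nodes with a double edge at one end; the terminal node there is the unique short simple root (B_5), so the type is B_5 (the algebra so(11)).

type B_5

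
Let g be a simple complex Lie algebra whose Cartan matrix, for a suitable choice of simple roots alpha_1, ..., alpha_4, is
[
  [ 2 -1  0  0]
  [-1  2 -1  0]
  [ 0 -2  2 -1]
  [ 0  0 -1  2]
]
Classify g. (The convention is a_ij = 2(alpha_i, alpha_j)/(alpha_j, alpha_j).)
F_4

The matrix has rank 4 with 2's on the diagonal. Reading the off-diagonal entries as Dynkin edges (a single edge where a_ij = a_ji = -1; a double or triple edge where a_ij * a_ji = 2 or 3), the diagram is a chain of 4 nodes with a double edge between the middle two (F_4). One simple-root ordering that puts it in standard form is (alpha_4, alpha_3, alpha_2, alpha_1). So the algebra is type F_4.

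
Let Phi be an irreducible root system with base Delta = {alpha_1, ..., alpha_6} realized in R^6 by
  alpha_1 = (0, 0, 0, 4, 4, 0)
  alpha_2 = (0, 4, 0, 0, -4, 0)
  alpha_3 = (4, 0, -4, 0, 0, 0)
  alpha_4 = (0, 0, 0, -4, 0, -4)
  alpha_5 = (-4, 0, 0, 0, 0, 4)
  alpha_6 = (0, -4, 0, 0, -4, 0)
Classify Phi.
D6

Compute the Cartan integers a_ij = 2(alpha_i, alpha_j)/(alpha_j, alpha_j); the resulting 6x6 Cartan matrix is
[[2, -1, 0, -1, 0, -1], [-1, 2, 0, 0, 0, 0], [0, 0, 2, 0, -1, 0], [-1, 0, 0, 2, -1, 0], [0, 0, -1, -1, 2, 0], [-1, 0, 0, 0, 0, 2]].
All simple roots have the same length, so the diagram is simply laced. The associated Dynkin diagram is a chain of 4 nodes with a fork of two nodes at one end (D_6), so the type is D_6 (the algebra so(12)).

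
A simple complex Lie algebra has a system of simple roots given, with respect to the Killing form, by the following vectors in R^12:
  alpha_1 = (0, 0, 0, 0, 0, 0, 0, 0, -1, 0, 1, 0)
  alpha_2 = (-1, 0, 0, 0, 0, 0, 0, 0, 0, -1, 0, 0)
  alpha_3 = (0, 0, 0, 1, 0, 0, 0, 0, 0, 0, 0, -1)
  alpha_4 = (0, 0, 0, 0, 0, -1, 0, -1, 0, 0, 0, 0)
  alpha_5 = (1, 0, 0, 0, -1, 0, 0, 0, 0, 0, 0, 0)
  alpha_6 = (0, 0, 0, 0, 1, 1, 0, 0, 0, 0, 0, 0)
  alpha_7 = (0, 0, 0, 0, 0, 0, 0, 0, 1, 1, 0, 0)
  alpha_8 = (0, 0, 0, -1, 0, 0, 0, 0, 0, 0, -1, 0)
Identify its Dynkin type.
Compute the Cartan integers a_ij = 2(alpha_i, alpha_j)/(alpha_j, alpha_j); the resulting 8x8 Cartan matrix is
[[2, 0, 0, 0, 0, 0, -1, -1], [0, 2, 0, 0, -1, 0, -1, 0], [0, 0, 2, 0, 0, 0, 0, -1], [0, 0, 0, 2, 0, -1, 0, 0], [0, -1, 0, 0, 2, -1, 0, 0], [0, 0, 0, -1, -1, 2, 0, 0], [-1, -1, 0, 0, 0, 0, 2, 0], [-1, 0, -1, 0, 0, 0, 0, 2]].
All simple roots have the same length, so the diagram is simply laced. The associated Dynkin diagram is a chain of 8 nodes with single edges (A_8), so the type is A_8 (the algebra sl(9)).

A8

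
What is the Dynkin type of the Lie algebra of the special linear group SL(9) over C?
A8

This is sl(9), which has dimension 9^2 - 1 = 80 and rank 9 - 1 = 8 (a Cartan subalgebra is the diagonal traceless matrices). In the classification of classical Lie algebras, the special linear algebra sl(n+1) has type A_n; here n = 8, so the Dynkin diagram is a chain of 8 nodes with single edges (A_8). Hence the type is A_8.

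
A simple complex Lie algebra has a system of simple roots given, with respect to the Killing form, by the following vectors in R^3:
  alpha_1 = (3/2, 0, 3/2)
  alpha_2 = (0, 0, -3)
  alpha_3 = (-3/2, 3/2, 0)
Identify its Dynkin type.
type C_3

Compute the Cartan integers a_ij = 2(alpha_i, alpha_j)/(alpha_j, alpha_j); the resulting 3x3 Cartan matrix is
[[2, -1, -1], [-2, 2, 0], [-1, 0, 2]].
The roots have two lengths (squared-length ratio 2:1); the short ones are alpha_{1,3}. The associated Dynkin diagram is a chain of 3 nodes with a double edge at one end; the terminal node there is the unique long simple root (C_3), so the type is C_3 (the algebra sp(6)).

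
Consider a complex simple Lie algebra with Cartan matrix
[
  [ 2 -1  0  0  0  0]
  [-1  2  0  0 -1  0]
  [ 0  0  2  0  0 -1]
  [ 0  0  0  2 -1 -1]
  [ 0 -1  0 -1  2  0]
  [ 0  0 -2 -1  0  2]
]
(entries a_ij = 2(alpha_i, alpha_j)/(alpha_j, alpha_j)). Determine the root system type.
B6

The matrix has rank 6 with 2's on the diagonal. Reading the off-diagonal entries as Dynkin edges (a single edge where a_ij = a_ji = -1; a double or triple edge where a_ij * a_ji = 2 or 3), the diagram is a chain of 6 nodes with a double edge at one end; the terminal node there is the unique short simple root (B_6). One simple-root ordering that puts it in standard form is (alpha_1, alpha_2, alpha_5, alpha_4, alpha_6, alpha_3). So the algebra is type B_6, i.e. so(13).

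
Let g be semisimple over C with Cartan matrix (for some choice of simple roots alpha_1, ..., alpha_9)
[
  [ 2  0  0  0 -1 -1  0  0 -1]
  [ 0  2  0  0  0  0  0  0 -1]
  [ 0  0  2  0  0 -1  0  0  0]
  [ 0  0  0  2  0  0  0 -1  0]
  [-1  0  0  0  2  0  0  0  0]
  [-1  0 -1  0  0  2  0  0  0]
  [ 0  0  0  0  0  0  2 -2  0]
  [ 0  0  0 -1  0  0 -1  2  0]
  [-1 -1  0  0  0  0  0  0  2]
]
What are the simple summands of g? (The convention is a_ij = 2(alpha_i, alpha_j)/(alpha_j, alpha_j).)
The diagram associated to this matrix has two connected components: the simple roots {alpha_4, alpha_7, alpha_8} form a chain of 3 nodes with a double edge at one end; the terminal node there is the unique long simple root (C_3), and {alpha_1, alpha_2, alpha_3, alpha_5, alpha_6, alpha_9} form a chain of 5 nodes with one extra node attached to the third node from one end (E_6). A semisimple Lie algebra decomposes uniquely as the direct sum of simple ideals, one per connected component of its Dynkin diagram, so g ≅ C_3 ⊕ E_6 (dimension 21 + 78 = 99).

type C_3 + type E_6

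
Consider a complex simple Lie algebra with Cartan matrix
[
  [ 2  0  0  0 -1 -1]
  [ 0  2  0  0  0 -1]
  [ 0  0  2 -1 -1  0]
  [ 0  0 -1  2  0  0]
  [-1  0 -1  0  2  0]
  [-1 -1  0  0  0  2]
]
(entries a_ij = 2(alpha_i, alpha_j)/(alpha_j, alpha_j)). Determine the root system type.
The matrix has rank 6 with 2's on the diagonal. Reading the off-diagonal entries as Dynkin edges (a single edge where a_ij = a_ji = -1; a double or triple edge where a_ij * a_ji = 2 or 3), the diagram is a chain of 6 nodes with single edges (A_6). One simple-root ordering that puts it in standard form is (alpha_4, alpha_3, alpha_5, alpha_1, alpha_6, alpha_2). So the algebra is type A_6, i.e. sl(7).

A_6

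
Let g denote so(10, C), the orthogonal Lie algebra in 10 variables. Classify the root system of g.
D_5 (so(10))

This is so(10) with 10 even, which has dimension 10(10-1)/2 = 45 and rank 10/2 = 5. In the classification of classical Lie algebras, the orthogonal algebra so(2n) in an even number of variables has type D_n; here n = 5, so the Dynkin diagram is a chain of 3 nodes with a fork of two nodes at one end (D_5). Hence the type is D_5.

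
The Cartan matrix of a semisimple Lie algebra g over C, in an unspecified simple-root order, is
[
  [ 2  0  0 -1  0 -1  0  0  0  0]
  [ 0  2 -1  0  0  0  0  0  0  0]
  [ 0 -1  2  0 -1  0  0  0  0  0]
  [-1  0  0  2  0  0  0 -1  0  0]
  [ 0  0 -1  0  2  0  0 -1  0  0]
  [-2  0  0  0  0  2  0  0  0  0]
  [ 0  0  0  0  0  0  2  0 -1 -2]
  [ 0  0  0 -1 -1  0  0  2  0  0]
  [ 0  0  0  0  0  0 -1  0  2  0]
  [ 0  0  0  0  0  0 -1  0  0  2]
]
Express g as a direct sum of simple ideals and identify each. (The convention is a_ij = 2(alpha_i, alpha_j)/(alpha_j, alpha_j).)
B_3 ⊕ C_7

The diagram associated to this matrix has two connected components: the simple roots {alpha_7, alpha_9, alpha_10} form a chain of 3 nodes with a double edge at one end; the terminal node there is the unique short simple root (B_3), and {alpha_1, alpha_2, alpha_3, alpha_4, alpha_5, alpha_6, alpha_8} form a chain of 7 nodes with a double edge at one end; the terminal node there is the unique long simple root (C_7). A semisimple Lie algebra decomposes uniquely as the direct sum of simple ideals, one per connected component of its Dynkin diagram, so g ≅ B_3 ⊕ C_7 (dimension 21 + 105 = 126).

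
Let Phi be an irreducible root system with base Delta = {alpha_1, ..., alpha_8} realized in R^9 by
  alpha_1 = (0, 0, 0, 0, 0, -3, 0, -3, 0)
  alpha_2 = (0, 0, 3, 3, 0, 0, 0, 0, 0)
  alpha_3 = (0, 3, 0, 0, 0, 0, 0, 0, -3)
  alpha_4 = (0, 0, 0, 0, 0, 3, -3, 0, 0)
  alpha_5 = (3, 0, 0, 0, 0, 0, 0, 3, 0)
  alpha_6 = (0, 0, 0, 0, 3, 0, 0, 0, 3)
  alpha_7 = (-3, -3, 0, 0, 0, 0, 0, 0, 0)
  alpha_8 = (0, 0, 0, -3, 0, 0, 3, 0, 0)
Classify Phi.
type A_8

Compute the Cartan integers a_ij = 2(alpha_i, alpha_j)/(alpha_j, alpha_j); the resulting 8x8 Cartan matrix is
[[2, 0, 0, -1, -1, 0, 0, 0], [0, 2, 0, 0, 0, 0, 0, -1], [0, 0, 2, 0, 0, -1, -1, 0], [-1, 0, 0, 2, 0, 0, 0, -1], [-1, 0, 0, 0, 2, 0, -1, 0], [0, 0, -1, 0, 0, 2, 0, 0], [0, 0, -1, 0, -1, 0, 2, 0], [0, -1, 0, -1, 0, 0, 0, 2]].
All simple roots have the same length, so the diagram is simply laced. The associated Dynkin diagram is a chain of 8 nodes with single edges (A_8), so the type is A_8 (the algebra sl(9)).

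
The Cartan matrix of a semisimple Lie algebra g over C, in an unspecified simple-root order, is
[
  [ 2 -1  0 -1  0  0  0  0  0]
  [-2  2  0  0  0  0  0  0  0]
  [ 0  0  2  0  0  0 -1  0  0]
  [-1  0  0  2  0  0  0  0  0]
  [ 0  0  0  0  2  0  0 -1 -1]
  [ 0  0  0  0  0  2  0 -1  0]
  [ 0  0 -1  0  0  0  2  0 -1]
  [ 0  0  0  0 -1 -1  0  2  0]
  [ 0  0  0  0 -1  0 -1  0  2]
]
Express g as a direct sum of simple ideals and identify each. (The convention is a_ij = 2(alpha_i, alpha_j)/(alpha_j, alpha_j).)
The diagram associated to this matrix has two connected components: the simple roots {alpha_3, alpha_5, alpha_6, alpha_7, alpha_8, alpha_9} form a chain of 6 nodes with single edges (A_6), and {alpha_1, alpha_2, alpha_4} form a chain of 3 nodes with a double edge at one end; the terminal node there is the unique long simple root (C_3). A semisimple Lie algebra decomposes uniquely as the direct sum of simple ideals, one per connected component of its Dynkin diagram, so g ≅ A_6 ⊕ C_3 (dimension 48 + 21 = 69).

A_6 (sl(7)) + C_3 (sp(6))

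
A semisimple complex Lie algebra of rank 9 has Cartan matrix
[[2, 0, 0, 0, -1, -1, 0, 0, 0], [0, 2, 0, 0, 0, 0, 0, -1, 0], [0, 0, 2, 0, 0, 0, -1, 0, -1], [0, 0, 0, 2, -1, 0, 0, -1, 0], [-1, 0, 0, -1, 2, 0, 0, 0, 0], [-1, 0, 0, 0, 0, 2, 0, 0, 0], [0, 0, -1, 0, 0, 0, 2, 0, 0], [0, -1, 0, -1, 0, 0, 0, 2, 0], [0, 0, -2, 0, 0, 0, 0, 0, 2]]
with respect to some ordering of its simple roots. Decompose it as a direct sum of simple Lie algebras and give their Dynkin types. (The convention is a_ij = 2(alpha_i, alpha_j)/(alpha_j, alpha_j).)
A_6 ⊕ C_3

The diagram associated to this matrix has two connected components: the simple roots {alpha_1, alpha_2, alpha_4, alpha_5, alpha_6, alpha_8} form a chain of 6 nodes with single edges (A_6), and {alpha_3, alpha_7, alpha_9} form a chain of 3 nodes with a double edge at one end; the terminal node there is the unique long simple root (C_3). A semisimple Lie algebra decomposes uniquely as the direct sum of simple ideals, one per connected component of its Dynkin diagram, so g ≅ A_6 ⊕ C_3 (dimension 48 + 21 = 69).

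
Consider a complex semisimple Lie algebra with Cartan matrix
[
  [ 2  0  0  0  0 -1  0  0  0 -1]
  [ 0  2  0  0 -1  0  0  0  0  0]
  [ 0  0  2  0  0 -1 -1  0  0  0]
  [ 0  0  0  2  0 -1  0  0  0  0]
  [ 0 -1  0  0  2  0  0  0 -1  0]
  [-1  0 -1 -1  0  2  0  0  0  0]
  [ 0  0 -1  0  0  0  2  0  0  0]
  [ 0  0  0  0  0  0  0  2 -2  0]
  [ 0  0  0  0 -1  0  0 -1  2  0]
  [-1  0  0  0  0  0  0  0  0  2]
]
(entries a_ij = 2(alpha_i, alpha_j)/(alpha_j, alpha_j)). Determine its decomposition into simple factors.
C4 ⊕ E6

The diagram associated to this matrix has two connected components: the simple roots {alpha_2, alpha_5, alpha_8, alpha_9} form a chain of 4 nodes with a double edge at one end; the terminal node there is the unique long simple root (C_4), and {alpha_1, alpha_3, alpha_4, alpha_6, alpha_7, alpha_10} form a chain of 5 nodes with one extra node attached to the third node from one end (E_6). A semisimple Lie algebra decomposes uniquely as the direct sum of simple ideals, one per connected component of its Dynkin diagram, so g ≅ C_4 ⊕ E_6 (dimension 36 + 78 = 114).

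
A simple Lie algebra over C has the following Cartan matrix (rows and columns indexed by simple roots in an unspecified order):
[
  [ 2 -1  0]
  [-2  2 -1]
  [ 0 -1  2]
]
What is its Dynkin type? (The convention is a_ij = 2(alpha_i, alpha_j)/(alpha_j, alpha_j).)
B_3

The matrix has rank 3 with 2's on the diagonal. Reading the off-diagonal entries as Dynkin edges (a single edge where a_ij = a_ji = -1; a double or triple edge where a_ij * a_ji = 2 or 3), the diagram is a chain of 3 nodes with a double edge at one end; the terminal node there is the unique short simple root (B_3). One simple-root ordering that puts it in standard form is (alpha_3, alpha_2, alpha_1). So the algebra is type B_3, i.e. so(7).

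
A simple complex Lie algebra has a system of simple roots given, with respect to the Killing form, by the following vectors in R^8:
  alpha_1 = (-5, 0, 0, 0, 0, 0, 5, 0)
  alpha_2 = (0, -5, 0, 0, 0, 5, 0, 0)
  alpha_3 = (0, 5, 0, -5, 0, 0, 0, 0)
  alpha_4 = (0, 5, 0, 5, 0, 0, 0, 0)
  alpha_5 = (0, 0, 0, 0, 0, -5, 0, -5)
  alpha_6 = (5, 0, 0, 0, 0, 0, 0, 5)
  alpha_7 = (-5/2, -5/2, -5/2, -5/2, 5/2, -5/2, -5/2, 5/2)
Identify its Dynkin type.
Compute the Cartan integers a_ij = 2(alpha_i, alpha_j)/(alpha_j, alpha_j); the resulting 7x7 Cartan matrix is
[[2, 0, 0, 0, 0, -1, 0], [0, 2, -1, -1, -1, 0, 0], [0, -1, 2, 0, 0, 0, 0], [0, -1, 0, 2, 0, 0, -1], [0, -1, 0, 0, 2, -1, 0], [-1, 0, 0, 0, -1, 2, 0], [0, 0, 0, -1, 0, 0, 2]].
All simple roots have the same length, so the diagram is simply laced. The associated Dynkin diagram is a chain of 6 nodes with one extra node attached to the third node from one end (E_7), so the type is E_7.

type E_7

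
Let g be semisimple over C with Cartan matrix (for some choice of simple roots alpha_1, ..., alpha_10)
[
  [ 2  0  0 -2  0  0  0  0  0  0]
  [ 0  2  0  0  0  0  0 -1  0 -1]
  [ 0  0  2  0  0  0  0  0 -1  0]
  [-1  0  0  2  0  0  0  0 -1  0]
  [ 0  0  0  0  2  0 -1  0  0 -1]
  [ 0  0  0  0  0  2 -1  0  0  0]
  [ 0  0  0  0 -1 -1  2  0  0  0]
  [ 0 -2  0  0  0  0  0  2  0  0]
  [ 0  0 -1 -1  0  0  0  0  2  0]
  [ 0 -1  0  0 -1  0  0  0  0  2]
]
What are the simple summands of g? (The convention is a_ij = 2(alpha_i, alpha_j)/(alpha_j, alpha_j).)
C4 ⊕ C6

The diagram associated to this matrix has two connected components: the simple roots {alpha_1, alpha_3, alpha_4, alpha_9} form a chain of 4 nodes with a double edge at one end; the terminal node there is the unique long simple root (C_4), and {alpha_2, alpha_5, alpha_6, alpha_7, alpha_8, alpha_10} form a chain of 6 nodes with a double edge at one end; the terminal node there is the unique long simple root (C_6). A semisimple Lie algebra decomposes uniquely as the direct sum of simple ideals, one per connected component of its Dynkin diagram, so g ≅ C_4 ⊕ C_6 (dimension 36 + 78 = 114).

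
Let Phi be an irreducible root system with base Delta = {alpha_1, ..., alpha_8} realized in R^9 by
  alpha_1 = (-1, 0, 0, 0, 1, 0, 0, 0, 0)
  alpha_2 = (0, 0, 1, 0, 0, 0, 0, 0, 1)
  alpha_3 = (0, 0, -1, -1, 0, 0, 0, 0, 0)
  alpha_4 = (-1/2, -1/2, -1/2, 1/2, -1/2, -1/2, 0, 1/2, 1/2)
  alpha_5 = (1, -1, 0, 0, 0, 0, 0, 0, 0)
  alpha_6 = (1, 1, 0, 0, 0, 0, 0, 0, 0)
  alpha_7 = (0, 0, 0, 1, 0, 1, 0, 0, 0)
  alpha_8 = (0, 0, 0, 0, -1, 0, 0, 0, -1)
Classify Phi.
Compute the Cartan integers a_ij = 2(alpha_i, alpha_j)/(alpha_j, alpha_j); the resulting 8x8 Cartan matrix is
[[2, 0, 0, 0, -1, -1, 0, -1], [0, 2, -1, 0, 0, 0, 0, -1], [0, -1, 2, 0, 0, 0, -1, 0], [0, 0, 0, 2, 0, -1, 0, 0], [-1, 0, 0, 0, 2, 0, 0, 0], [-1, 0, 0, -1, 0, 2, 0, 0], [0, 0, -1, 0, 0, 0, 2, 0], [-1, -1, 0, 0, 0, 0, 0, 2]].
All simple roots have the same length, so the diagram is simply laced. The associated Dynkin diagram is a chain of 7 nodes with one extra node attached to the third node from one end (E_8), so the type is E_8.

E_8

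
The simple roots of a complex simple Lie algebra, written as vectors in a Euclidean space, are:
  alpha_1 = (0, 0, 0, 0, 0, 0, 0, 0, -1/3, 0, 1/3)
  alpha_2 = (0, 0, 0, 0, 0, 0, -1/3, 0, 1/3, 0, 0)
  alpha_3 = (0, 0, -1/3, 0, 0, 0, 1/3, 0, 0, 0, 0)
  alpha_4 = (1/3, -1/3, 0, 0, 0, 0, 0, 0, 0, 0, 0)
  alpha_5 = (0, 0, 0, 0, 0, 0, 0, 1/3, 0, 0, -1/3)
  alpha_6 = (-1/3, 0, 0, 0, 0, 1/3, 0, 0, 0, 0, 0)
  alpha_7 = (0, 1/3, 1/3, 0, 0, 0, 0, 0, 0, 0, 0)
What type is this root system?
Compute the Cartan integers a_ij = 2(alpha_i, alpha_j)/(alpha_j, alpha_j); the resulting 7x7 Cartan matrix is
[[2, -1, 0, 0, -1, 0, 0], [-1, 2, -1, 0, 0, 0, 0], [0, -1, 2, 0, 0, 0, -1], [0, 0, 0, 2, 0, -1, -1], [-1, 0, 0, 0, 2, 0, 0], [0, 0, 0, -1, 0, 2, 0], [0, 0, -1, -1, 0, 0, 2]].
All simple roots have the same length, so the diagram is simply laced. The associated Dynkin diagram is a chain of 7 nodes with single edges (A_7), so the type is A_7 (the algebra sl(8)).

A_7 (sl(8))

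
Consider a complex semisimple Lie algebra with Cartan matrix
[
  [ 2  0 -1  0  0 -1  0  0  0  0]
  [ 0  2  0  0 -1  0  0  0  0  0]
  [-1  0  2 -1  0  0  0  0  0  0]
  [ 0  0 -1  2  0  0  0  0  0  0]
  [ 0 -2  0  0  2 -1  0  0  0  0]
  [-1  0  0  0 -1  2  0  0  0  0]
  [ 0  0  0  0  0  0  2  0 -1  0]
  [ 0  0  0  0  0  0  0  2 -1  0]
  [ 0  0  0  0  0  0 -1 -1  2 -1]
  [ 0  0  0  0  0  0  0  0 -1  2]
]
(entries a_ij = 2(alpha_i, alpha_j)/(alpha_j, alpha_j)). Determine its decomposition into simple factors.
B_6 ⊕ D_4

The diagram associated to this matrix has two connected components: the simple roots {alpha_1, alpha_2, alpha_3, alpha_4, alpha_5, alpha_6} form a chain of 6 nodes with a double edge at one end; the terminal node there is the unique short simple root (B_6), and {alpha_7, alpha_8, alpha_9, alpha_10} form a chain of 2 nodes with a fork of two nodes at one end (D_4). A semisimple Lie algebra decomposes uniquely as the direct sum of simple ideals, one per connected component of its Dynkin diagram, so g ≅ B_6 ⊕ D_4 (dimension 78 + 28 = 106).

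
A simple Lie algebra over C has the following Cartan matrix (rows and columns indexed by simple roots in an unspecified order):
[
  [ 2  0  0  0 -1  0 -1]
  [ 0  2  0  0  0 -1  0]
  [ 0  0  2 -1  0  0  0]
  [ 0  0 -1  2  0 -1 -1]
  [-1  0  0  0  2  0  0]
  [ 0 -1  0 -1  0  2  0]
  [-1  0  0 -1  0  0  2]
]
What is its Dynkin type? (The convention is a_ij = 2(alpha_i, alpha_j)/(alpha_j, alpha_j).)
type E_7

The matrix has rank 7 with 2's on the diagonal. Reading the off-diagonal entries as Dynkin edges (a single edge where a_ij = a_ji = -1; a double or triple edge where a_ij * a_ji = 2 or 3), the diagram is a chain of 6 nodes with one extra node attached to the third node from one end (E_7). One simple-root ordering that puts it in standard form is (alpha_2, alpha_3, alpha_6, alpha_4, alpha_7, alpha_1, alpha_5). So the algebra is type E_7.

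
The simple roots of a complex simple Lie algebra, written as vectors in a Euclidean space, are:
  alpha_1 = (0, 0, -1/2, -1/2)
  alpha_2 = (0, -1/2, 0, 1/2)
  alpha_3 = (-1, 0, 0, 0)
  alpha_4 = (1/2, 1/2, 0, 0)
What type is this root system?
Compute the Cartan integers a_ij = 2(alpha_i, alpha_j)/(alpha_j, alpha_j); the resulting 4x4 Cartan matrix is
[[2, -1, 0, 0], [-1, 2, 0, -1], [0, 0, 2, -2], [0, -1, -1, 2]].
The roots have two lengths (squared-length ratio 2:1); the short ones are alpha_{1,2,4}. The associated Dynkin diagram is a chain of 4 nodes with a double edge at one end; the terminal node there is the unique long simple root (C_4), so the type is C_4 (the algebra sp(8)).

C_4 (sp(8))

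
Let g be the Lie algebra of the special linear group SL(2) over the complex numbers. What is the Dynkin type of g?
A_1

This is sl(2), which has dimension 2^2 - 1 = 3 and rank 2 - 1 = 1 (a Cartan subalgebra is the diagonal traceless matrices). In the classification of classical Lie algebras, the special linear algebra sl(n+1) has type A_n; here n = 1, so the Dynkin diagram is a chain of 1 nodes with single edges (A_1). Hence the type is A_1.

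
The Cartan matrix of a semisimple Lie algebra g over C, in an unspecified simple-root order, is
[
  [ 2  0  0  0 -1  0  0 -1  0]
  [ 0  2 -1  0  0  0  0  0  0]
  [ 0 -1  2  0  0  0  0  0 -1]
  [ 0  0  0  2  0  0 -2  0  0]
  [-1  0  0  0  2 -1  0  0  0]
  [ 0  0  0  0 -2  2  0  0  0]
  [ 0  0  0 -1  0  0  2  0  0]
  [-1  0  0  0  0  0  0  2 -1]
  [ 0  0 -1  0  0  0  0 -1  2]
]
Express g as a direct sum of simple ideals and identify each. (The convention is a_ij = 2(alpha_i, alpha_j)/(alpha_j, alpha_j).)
B_2 (so(5)) ⊕ C_7 (sp(14))

The diagram associated to this matrix has two connected components: the simple roots {alpha_4, alpha_7} form a chain of 2 nodes with a double edge at one end; the terminal node there is the unique short simple root (B_2), and {alpha_1, alpha_2, alpha_3, alpha_5, alpha_6, alpha_8, alpha_9} form a chain of 7 nodes with a double edge at one end; the terminal node there is the unique long simple root (C_7). A semisimple Lie algebra decomposes uniquely as the direct sum of simple ideals, one per connected component of its Dynkin diagram, so g ≅ B_2 ⊕ C_7 (dimension 10 + 105 = 115).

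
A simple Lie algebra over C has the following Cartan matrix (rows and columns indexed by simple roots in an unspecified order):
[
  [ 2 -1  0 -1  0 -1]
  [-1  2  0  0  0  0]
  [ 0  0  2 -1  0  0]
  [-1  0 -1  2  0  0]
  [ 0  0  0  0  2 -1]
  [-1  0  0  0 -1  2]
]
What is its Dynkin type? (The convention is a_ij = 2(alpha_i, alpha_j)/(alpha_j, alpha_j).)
The matrix has rank 6 with 2's on the diagonal. Reading the off-diagonal entries as Dynkin edges (a single edge where a_ij = a_ji = -1; a double or triple edge where a_ij * a_ji = 2 or 3), the diagram is a chain of 5 nodes with one extra node attached to the third node from one end (E_6). One simple-root ordering that puts it in standard form is (alpha_5, alpha_2, alpha_6, alpha_1, alpha_4, alpha_3). So the algebra is type E_6.

E6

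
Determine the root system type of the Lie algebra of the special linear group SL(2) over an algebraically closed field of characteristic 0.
A_1

This is sl(2), which has dimension 2^2 - 1 = 3 and rank 2 - 1 = 1 (a Cartan subalgebra is the diagonal traceless matrices). In the classification of classical Lie algebras, the special linear algebra sl(n+1) has type A_n; here n = 1, so the Dynkin diagram is a chain of 1 nodes with single edges (A_1). Hence the type is A_1.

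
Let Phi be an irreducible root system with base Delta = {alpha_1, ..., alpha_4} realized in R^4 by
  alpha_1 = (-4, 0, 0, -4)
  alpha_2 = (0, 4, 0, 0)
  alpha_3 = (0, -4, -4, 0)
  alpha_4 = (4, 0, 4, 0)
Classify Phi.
B_4

Compute the Cartan integers a_ij = 2(alpha_i, alpha_j)/(alpha_j, alpha_j); the resulting 4x4 Cartan matrix is
[[2, 0, 0, -1], [0, 2, -1, 0], [0, -2, 2, -1], [-1, 0, -1, 2]].
The roots have two lengths (squared-length ratio 2:1); the short ones are alpha_{2}. The associated Dynkin diagram is a chain of 4 nodes with a double edge at one end; the terminal node there is the unique short simple root (B_4), so the type is B_4 (the algebra so(9)).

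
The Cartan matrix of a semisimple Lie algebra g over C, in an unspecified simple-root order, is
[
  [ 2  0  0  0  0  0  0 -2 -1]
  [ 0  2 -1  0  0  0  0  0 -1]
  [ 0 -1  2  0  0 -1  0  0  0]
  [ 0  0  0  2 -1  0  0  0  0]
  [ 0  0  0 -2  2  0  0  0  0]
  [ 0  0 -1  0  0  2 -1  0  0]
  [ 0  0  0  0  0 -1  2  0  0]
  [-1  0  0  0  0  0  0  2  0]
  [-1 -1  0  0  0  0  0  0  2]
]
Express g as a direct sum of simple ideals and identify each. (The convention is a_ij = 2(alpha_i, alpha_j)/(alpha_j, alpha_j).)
B_2 (so(5)) ⊕ B_7 (so(15))

The diagram associated to this matrix has two connected components: the simple roots {alpha_4, alpha_5} form a chain of 2 nodes with a double edge at one end; the terminal node there is the unique short simple root (B_2), and {alpha_1, alpha_2, alpha_3, alpha_6, alpha_7, alpha_8, alpha_9} form a chain of 7 nodes with a double edge at one end; the terminal node there is the unique short simple root (B_7). A semisimple Lie algebra decomposes uniquely as the direct sum of simple ideals, one per connected component of its Dynkin diagram, so g ≅ B_2 ⊕ B_7 (dimension 10 + 105 = 115).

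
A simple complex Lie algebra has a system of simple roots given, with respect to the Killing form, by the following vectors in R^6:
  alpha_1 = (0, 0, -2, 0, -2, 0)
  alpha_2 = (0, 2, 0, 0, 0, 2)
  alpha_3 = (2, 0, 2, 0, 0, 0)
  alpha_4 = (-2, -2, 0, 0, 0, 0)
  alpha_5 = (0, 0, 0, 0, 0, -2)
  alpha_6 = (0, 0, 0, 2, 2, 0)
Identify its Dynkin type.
type B_6

Compute the Cartan integers a_ij = 2(alpha_i, alpha_j)/(alpha_j, alpha_j); the resulting 6x6 Cartan matrix is
[[2, 0, -1, 0, 0, -1], [0, 2, 0, -1, -2, 0], [-1, 0, 2, -1, 0, 0], [0, -1, -1, 2, 0, 0], [0, -1, 0, 0, 2, 0], [-1, 0, 0, 0, 0, 2]].
The roots have two lengths (squared-length ratio 2:1); the short ones are alpha_{5}. The associated Dynkin diagram is a chain of 6 nodes with a double edge at one end; the terminal node there is the unique short simple root (B_6), so the type is B_6 (the algebra so(13)).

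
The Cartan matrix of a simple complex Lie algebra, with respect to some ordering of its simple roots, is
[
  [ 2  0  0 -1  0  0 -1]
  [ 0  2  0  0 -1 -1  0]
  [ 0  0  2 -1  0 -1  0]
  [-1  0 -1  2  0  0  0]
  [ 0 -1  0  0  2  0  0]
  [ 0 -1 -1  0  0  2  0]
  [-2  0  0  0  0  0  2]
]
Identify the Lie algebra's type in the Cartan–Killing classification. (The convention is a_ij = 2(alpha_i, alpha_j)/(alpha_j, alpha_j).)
type C_7

The matrix has rank 7 with 2's on the diagonal. Reading the off-diagonal entries as Dynkin edges (a single edge where a_ij = a_ji = -1; a double or triple edge where a_ij * a_ji = 2 or 3), the diagram is a chain of 7 nodes with a double edge at one end; the terminal node there is the unique long simple root (C_7). One simple-root ordering that puts it in standard form is (alpha_5, alpha_2, alpha_6, alpha_3, alpha_4, alpha_1, alpha_7). So the algebra is type C_7, i.e. sp(14).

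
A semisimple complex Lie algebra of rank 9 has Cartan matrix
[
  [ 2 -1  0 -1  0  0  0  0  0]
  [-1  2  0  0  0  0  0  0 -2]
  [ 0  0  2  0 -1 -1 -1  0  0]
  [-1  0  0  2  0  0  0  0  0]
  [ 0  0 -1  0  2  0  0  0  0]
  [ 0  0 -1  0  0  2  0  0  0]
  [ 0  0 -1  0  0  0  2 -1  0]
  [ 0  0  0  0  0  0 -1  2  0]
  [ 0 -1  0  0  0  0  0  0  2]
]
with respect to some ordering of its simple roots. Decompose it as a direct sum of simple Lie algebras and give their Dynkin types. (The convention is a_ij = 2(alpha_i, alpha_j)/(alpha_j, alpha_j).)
B_4 ⊕ D_5

The diagram associated to this matrix has two connected components: the simple roots {alpha_1, alpha_2, alpha_4, alpha_9} form a chain of 4 nodes with a double edge at one end; the terminal node there is the unique short simple root (B_4), and {alpha_3, alpha_5, alpha_6, alpha_7, alpha_8} form a chain of 3 nodes with a fork of two nodes at one end (D_5). A semisimple Lie algebra decomposes uniquely as the direct sum of simple ideals, one per connected component of its Dynkin diagram, so g ≅ B_4 ⊕ D_5 (dimension 36 + 45 = 81).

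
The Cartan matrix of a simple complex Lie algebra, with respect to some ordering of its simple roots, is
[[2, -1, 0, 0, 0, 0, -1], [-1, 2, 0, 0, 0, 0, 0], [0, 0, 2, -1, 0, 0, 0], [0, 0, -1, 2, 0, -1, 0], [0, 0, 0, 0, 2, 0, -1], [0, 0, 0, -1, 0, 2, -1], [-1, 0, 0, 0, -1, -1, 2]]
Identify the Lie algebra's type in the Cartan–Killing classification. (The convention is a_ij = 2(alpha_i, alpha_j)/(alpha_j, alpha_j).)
type E_7

The matrix has rank 7 with 2's on the diagonal. Reading the off-diagonal entries as Dynkin edges (a single edge where a_ij = a_ji = -1; a double or triple edge where a_ij * a_ji = 2 or 3), the diagram is a chain of 6 nodes with one extra node attached to the third node from one end (E_7). One simple-root ordering that puts it in standard form is (alpha_2, alpha_5, alpha_1, alpha_7, alpha_6, alpha_4, alpha_3). So the algebra is type E_7.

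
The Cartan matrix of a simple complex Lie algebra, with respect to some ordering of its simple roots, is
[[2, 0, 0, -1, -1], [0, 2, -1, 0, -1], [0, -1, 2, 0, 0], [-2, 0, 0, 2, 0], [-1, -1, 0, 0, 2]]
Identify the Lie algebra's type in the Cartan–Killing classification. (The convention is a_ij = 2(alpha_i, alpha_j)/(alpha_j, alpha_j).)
The matrix has rank 5 with 2's on the diagonal. Reading the off-diagonal entries as Dynkin edges (a single edge where a_ij = a_ji = -1; a double or triple edge where a_ij * a_ji = 2 or 3), the diagram is a chain of 5 nodes with a double edge at one end; the terminal node there is the unique long simple root (C_5). One simple-root ordering that puts it in standard form is (alpha_3, alpha_2, alpha_5, alpha_1, alpha_4). So the algebra is type C_5, i.e. sp(10).

type C_5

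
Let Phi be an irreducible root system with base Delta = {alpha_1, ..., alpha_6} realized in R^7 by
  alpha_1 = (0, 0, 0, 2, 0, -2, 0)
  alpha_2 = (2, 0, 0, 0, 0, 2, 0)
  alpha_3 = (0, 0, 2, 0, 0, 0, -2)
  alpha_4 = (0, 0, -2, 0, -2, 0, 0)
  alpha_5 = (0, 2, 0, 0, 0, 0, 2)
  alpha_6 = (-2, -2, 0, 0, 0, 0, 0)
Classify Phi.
Compute the Cartan integers a_ij = 2(alpha_i, alpha_j)/(alpha_j, alpha_j); the resulting 6x6 Cartan matrix is
[[2, -1, 0, 0, 0, 0], [-1, 2, 0, 0, 0, -1], [0, 0, 2, -1, -1, 0], [0, 0, -1, 2, 0, 0], [0, 0, -1, 0, 2, -1], [0, -1, 0, 0, -1, 2]].
All simple roots have the same length, so the diagram is simply laced. The associated Dynkin diagram is a chain of 6 nodes with single edges (A_6), so the type is A_6 (the algebra sl(7)).

A_6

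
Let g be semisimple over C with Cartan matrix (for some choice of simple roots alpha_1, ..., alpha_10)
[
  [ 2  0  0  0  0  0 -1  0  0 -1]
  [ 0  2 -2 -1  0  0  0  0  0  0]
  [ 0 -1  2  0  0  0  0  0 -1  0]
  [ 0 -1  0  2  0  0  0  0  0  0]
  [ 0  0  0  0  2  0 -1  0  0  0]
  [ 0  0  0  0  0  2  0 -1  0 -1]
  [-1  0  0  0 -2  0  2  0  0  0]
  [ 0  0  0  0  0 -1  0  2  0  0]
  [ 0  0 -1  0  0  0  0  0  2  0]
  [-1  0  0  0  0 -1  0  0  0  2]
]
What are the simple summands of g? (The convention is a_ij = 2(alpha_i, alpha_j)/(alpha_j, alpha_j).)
The diagram associated to this matrix has two connected components: the simple roots {alpha_1, alpha_5, alpha_6, alpha_7, alpha_8, alpha_10} form a chain of 6 nodes with a double edge at one end; the terminal node there is the unique short simple root (B_6), and {alpha_2, alpha_3, alpha_4, alpha_9} form a chain of 4 nodes with a double edge between the middle two (F_4). A semisimple Lie algebra decomposes uniquely as the direct sum of simple ideals, one per connected component of its Dynkin diagram, so g ≅ B_6 ⊕ F_4 (dimension 78 + 52 = 130).

B_6 ⊕ F_4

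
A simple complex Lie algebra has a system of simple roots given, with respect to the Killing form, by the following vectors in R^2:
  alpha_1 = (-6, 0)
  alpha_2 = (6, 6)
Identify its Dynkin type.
Compute the Cartan integers a_ij = 2(alpha_i, alpha_j)/(alpha_j, alpha_j); the resulting 2x2 Cartan matrix is
[[2, -1], [-2, 2]].
The roots have two lengths (squared-length ratio 2:1); the short ones are alpha_{1}. The associated Dynkin diagram is a chain of 2 nodes with a double edge at one end; the terminal node there is the unique short simple root (B_2), so the type is B_2 (the algebra so(5)).

B_2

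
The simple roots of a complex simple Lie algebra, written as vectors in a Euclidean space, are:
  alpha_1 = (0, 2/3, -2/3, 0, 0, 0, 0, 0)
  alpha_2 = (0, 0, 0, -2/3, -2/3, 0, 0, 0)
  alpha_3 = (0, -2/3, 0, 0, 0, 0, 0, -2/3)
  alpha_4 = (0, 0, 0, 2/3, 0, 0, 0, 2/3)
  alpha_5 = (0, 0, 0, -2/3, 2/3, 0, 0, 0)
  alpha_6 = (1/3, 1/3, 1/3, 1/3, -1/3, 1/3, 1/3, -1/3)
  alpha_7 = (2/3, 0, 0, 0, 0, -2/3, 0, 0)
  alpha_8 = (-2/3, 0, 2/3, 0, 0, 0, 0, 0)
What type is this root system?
Compute the Cartan integers a_ij = 2(alpha_i, alpha_j)/(alpha_j, alpha_j); the resulting 8x8 Cartan matrix is
[[2, 0, -1, 0, 0, 0, 0, -1], [0, 2, 0, -1, 0, 0, 0, 0], [-1, 0, 2, -1, 0, 0, 0, 0], [0, -1, -1, 2, -1, 0, 0, 0], [0, 0, 0, -1, 2, -1, 0, 0], [0, 0, 0, 0, -1, 2, 0, 0], [0, 0, 0, 0, 0, 0, 2, -1], [-1, 0, 0, 0, 0, 0, -1, 2]].
All simple roots have the same length, so the diagram is simply laced. The associated Dynkin diagram is a chain of 7 nodes with one extra node attached to the third node from one end (E_8), so the type is E_8.

E8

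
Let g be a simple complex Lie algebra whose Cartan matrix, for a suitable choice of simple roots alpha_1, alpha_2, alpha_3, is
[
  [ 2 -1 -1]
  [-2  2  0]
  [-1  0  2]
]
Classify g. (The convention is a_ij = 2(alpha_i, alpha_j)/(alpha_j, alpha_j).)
The matrix has rank 3 with 2's on the diagonal. Reading the off-diagonal entries as Dynkin edges (a single edge where a_ij = a_ji = -1; a double or triple edge where a_ij * a_ji = 2 or 3), the diagram is a chain of 3 nodes with a double edge at one end; the terminal node there is the unique long simple root (C_3). One simple-root ordering that puts it in standard form is (alpha_3, alpha_1, alpha_2). So the algebra is type C_3, i.e. sp(6).

C_3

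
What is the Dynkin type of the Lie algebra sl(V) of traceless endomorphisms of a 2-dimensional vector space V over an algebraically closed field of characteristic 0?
type A_1

This is sl(2), which has dimension 2^2 - 1 = 3 and rank 2 - 1 = 1 (a Cartan subalgebra is the diagonal traceless matrices). In the classification of classical Lie algebras, the special linear algebra sl(n+1) has type A_n; here n = 1, so the Dynkin diagram is a chain of 1 nodes with single edges (A_1). Hence the type is A_1.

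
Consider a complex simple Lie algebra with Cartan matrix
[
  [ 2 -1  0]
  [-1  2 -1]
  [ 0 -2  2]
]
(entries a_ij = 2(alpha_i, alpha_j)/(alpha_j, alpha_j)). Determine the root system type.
The matrix has rank 3 with 2's on the diagonal. Reading the off-diagonal entries as Dynkin edges (a single edge where a_ij = a_ji = -1; a double or triple edge where a_ij * a_ji = 2 or 3), the diagram is a chain of 3 nodes with a double edge at one end; the terminal node there is the unique long simple root (C_3). One simple-root ordering that puts it in standard form is (alpha_1, alpha_2, alpha_3). So the algebra is type C_3, i.e. sp(6).

C_3 (sp(6))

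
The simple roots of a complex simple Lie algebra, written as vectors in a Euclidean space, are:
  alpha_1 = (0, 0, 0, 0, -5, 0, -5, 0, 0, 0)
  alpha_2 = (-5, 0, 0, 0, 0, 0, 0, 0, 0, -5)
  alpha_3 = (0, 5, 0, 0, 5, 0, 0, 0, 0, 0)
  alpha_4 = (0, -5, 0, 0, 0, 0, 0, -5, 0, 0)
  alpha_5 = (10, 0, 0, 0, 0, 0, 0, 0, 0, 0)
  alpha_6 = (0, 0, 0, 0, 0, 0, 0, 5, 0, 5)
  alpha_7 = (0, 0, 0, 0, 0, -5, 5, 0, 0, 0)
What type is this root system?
type C_7

Compute the Cartan integers a_ij = 2(alpha_i, alpha_j)/(alpha_j, alpha_j); the resulting 7x7 Cartan matrix is
[[2, 0, -1, 0, 0, 0, -1], [0, 2, 0, 0, -1, -1, 0], [-1, 0, 2, -1, 0, 0, 0], [0, 0, -1, 2, 0, -1, 0], [0, -2, 0, 0, 2, 0, 0], [0, -1, 0, -1, 0, 2, 0], [-1, 0, 0, 0, 0, 0, 2]].
The roots have two lengths (squared-length ratio 2:1); the short ones are alpha_{1,2,3,4,6,7}. The associated Dynkin diagram is a chain of 7 nodes with a double edge at one end; the terminal node there is the unique long simple root (C_7), so the type is C_7 (the algebra sp(14)).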